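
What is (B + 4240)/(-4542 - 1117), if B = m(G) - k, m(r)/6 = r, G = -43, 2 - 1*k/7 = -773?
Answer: 1443/5659 ≈ 0.25499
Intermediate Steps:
k = 5425 (k = 14 - 7*(-773) = 14 + 5411 = 5425)
m(r) = 6*r
B = -5683 (B = 6*(-43) - 1*5425 = -258 - 5425 = -5683)
(B + 4240)/(-4542 - 1117) = (-5683 + 4240)/(-4542 - 1117) = -1443/(-5659) = -1443*(-1/5659) = 1443/5659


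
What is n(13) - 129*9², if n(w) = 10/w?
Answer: -135827/13 ≈ -10448.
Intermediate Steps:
n(13) - 129*9² = 10/13 - 129*9² = 10*(1/13) - 129*81 = 10/13 - 10449 = -135827/13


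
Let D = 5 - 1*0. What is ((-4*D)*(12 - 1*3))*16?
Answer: -2880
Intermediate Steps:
D = 5 (D = 5 + 0 = 5)
((-4*D)*(12 - 1*3))*16 = ((-4*5)*(12 - 1*3))*16 = -20*(12 - 3)*16 = -20*9*16 = -180*16 = -2880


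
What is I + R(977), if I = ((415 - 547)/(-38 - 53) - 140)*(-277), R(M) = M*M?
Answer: 90354555/91 ≈ 9.9291e+5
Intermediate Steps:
R(M) = M²
I = 3492416/91 (I = (-132/(-91) - 140)*(-277) = (-132*(-1/91) - 140)*(-277) = (132/91 - 140)*(-277) = -12608/91*(-277) = 3492416/91 ≈ 38378.)
I + R(977) = 3492416/91 + 977² = 3492416/91 + 954529 = 90354555/91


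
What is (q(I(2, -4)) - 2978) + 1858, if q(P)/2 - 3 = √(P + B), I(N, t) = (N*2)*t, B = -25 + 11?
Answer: -1114 + 2*I*√30 ≈ -1114.0 + 10.954*I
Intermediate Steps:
B = -14
I(N, t) = 2*N*t (I(N, t) = (2*N)*t = 2*N*t)
q(P) = 6 + 2*√(-14 + P) (q(P) = 6 + 2*√(P - 14) = 6 + 2*√(-14 + P))
(q(I(2, -4)) - 2978) + 1858 = ((6 + 2*√(-14 + 2*2*(-4))) - 2978) + 1858 = ((6 + 2*√(-14 - 16)) - 2978) + 1858 = ((6 + 2*√(-30)) - 2978) + 1858 = ((6 + 2*(I*√30)) - 2978) + 1858 = ((6 + 2*I*√30) - 2978) + 1858 = (-2972 + 2*I*√30) + 1858 = -1114 + 2*I*√30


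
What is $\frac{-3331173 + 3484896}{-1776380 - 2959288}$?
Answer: $- \frac{51241}{1578556} \approx -0.032461$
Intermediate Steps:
$\frac{-3331173 + 3484896}{-1776380 - 2959288} = \frac{153723}{-4735668} = 153723 \left(- \frac{1}{4735668}\right) = - \frac{51241}{1578556}$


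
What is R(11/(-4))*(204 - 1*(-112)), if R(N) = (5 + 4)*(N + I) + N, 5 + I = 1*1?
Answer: -20066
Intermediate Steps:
I = -4 (I = -5 + 1*1 = -5 + 1 = -4)
R(N) = -36 + 10*N (R(N) = (5 + 4)*(N - 4) + N = 9*(-4 + N) + N = (-36 + 9*N) + N = -36 + 10*N)
R(11/(-4))*(204 - 1*(-112)) = (-36 + 10*(11/(-4)))*(204 - 1*(-112)) = (-36 + 10*(11*(-¼)))*(204 + 112) = (-36 + 10*(-11/4))*316 = (-36 - 55/2)*316 = -127/2*316 = -20066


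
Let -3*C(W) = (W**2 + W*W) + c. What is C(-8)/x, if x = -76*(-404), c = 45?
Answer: -173/92112 ≈ -0.0018781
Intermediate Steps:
C(W) = -15 - 2*W**2/3 (C(W) = -((W**2 + W*W) + 45)/3 = -((W**2 + W**2) + 45)/3 = -(2*W**2 + 45)/3 = -(45 + 2*W**2)/3 = -15 - 2*W**2/3)
x = 30704
C(-8)/x = (-15 - 2/3*(-8)**2)/30704 = (-15 - 2/3*64)*(1/30704) = (-15 - 128/3)*(1/30704) = -173/3*1/30704 = -173/92112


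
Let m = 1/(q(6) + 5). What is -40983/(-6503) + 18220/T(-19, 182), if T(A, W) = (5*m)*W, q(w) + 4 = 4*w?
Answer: 6121247/12077 ≈ 506.85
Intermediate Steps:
q(w) = -4 + 4*w
m = 1/25 (m = 1/((-4 + 4*6) + 5) = 1/((-4 + 24) + 5) = 1/(20 + 5) = 1/25 ≈ 0.040000)
T(A, W) = W/5 (T(A, W) = (5*(1/25))*W = W/5)
-40983/(-6503) + 18220/T(-19, 182) = -40983/(-6503) + 18220/(((⅕)*182)) = -40983*(-1/6503) + 18220/(182/5) = 40983/6503 + 18220*(5/182) = 40983/6503 + 45550/91 = 6121247/12077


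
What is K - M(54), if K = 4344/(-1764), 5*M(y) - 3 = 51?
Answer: -9748/735 ≈ -13.263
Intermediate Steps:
M(y) = 54/5 (M(y) = ⅗ + (⅕)*51 = ⅗ + 51/5 = 54/5)
K = -362/147 (K = 4344*(-1/1764) = -362/147 ≈ -2.4626)
K - M(54) = -362/147 - 1*54/5 = -362/147 - 54/5 = -9748/735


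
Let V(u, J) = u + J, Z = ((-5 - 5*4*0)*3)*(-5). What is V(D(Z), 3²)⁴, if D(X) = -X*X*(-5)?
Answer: 626507006830065936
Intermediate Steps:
Z = 75 (Z = ((-5 - 20*0)*3)*(-5) = ((-5 + 0)*3)*(-5) = -5*3*(-5) = -15*(-5) = 75)
D(X) = 5*X² (D(X) = -X²*(-5) = -(-5)*X² = 5*X²)
V(u, J) = J + u
V(D(Z), 3²)⁴ = (3² + 5*75²)⁴ = (9 + 5*5625)⁴ = (9 + 28125)⁴ = 28134⁴ = 626507006830065936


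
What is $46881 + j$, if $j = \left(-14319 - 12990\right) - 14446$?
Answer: $5126$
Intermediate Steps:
$j = -41755$ ($j = -27309 - 14446 = -41755$)
$46881 + j = 46881 - 41755 = 5126$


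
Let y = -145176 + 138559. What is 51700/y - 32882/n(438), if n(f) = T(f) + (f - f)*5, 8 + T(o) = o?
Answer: -119905597/1422655 ≈ -84.283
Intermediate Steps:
y = -6617
T(o) = -8 + o
n(f) = -8 + f (n(f) = (-8 + f) + (f - f)*5 = (-8 + f) + 0*5 = (-8 + f) + 0 = -8 + f)
51700/y - 32882/n(438) = 51700/(-6617) - 32882/(-8 + 438) = 51700*(-1/6617) - 32882/430 = -51700/6617 - 32882*1/430 = -51700/6617 - 16441/215 = -119905597/1422655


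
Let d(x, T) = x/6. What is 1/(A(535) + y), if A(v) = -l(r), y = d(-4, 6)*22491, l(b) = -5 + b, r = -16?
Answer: -1/14973 ≈ -6.6787e-5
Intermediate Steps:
d(x, T) = x/6
y = -14994 (y = ((⅙)*(-4))*22491 = -⅔*22491 = -14994)
A(v) = 21 (A(v) = -(-5 - 16) = -1*(-21) = 21)
1/(A(535) + y) = 1/(21 - 14994) = 1/(-14973) = -1/14973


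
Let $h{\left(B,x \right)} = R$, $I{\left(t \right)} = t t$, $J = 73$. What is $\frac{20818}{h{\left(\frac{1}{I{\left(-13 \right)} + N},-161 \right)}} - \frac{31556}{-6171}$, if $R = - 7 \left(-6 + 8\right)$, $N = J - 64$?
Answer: $- \frac{9144721}{6171} \approx -1481.9$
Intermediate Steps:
$I{\left(t \right)} = t^{2}$
$N = 9$ ($N = 73 - 64 = 9$)
$R = -14$ ($R = \left(-7\right) 2 = -14$)
$h{\left(B,x \right)} = -14$
$\frac{20818}{h{\left(\frac{1}{I{\left(-13 \right)} + N},-161 \right)}} - \frac{31556}{-6171} = \frac{20818}{-14} - \frac{31556}{-6171} = 20818 \left(- \frac{1}{14}\right) - - \frac{31556}{6171} = -1487 + \frac{31556}{6171} = - \frac{9144721}{6171}$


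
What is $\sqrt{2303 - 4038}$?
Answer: $i \sqrt{1735} \approx 41.653 i$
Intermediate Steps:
$\sqrt{2303 - 4038} = \sqrt{-1735} = i \sqrt{1735}$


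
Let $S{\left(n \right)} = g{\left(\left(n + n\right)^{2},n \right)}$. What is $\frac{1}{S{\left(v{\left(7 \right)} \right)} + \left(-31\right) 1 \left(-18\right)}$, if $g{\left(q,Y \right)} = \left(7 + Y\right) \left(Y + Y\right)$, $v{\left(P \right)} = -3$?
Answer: $\frac{1}{534} \approx 0.0018727$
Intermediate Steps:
$g{\left(q,Y \right)} = 2 Y \left(7 + Y\right)$ ($g{\left(q,Y \right)} = \left(7 + Y\right) 2 Y = 2 Y \left(7 + Y\right)$)
$S{\left(n \right)} = 2 n \left(7 + n\right)$
$\frac{1}{S{\left(v{\left(7 \right)} \right)} + \left(-31\right) 1 \left(-18\right)} = \frac{1}{2 \left(-3\right) \left(7 - 3\right) + \left(-31\right) 1 \left(-18\right)} = \frac{1}{2 \left(-3\right) 4 - -558} = \frac{1}{-24 + 558} = \frac{1}{534}$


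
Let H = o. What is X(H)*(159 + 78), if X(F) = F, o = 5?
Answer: 1185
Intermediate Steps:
H = 5
X(H)*(159 + 78) = 5*(159 + 78) = 5*237 = 1185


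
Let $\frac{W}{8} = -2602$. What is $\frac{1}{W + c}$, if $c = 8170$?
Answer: $- \frac{1}{12646} \approx -7.9076 \cdot 10^{-5}$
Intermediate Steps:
$W = -20816$ ($W = 8 \left(-2602\right) = -20816$)
$\frac{1}{W + c} = \frac{1}{-20816 + 8170} = \frac{1}{-12646} = - \frac{1}{12646}$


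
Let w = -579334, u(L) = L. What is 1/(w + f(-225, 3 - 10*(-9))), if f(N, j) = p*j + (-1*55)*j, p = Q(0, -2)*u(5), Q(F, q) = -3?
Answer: -1/585844 ≈ -1.7069e-6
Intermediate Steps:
p = -15 (p = -3*5 = -15)
f(N, j) = -70*j (f(N, j) = -15*j + (-1*55)*j = -15*j - 55*j = -70*j)
1/(w + f(-225, 3 - 10*(-9))) = 1/(-579334 - 70*(3 - 10*(-9))) = 1/(-579334 - 70*(3 + 90)) = 1/(-579334 - 70*93) = 1/(-579334 - 6510) = 1/(-585844) = -1/585844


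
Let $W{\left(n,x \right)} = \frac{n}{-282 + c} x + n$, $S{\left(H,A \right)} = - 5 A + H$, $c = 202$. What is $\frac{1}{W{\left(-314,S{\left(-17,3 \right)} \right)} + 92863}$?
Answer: $\frac{5}{462117} \approx 1.082 \cdot 10^{-5}$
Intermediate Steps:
$S{\left(H,A \right)} = H - 5 A$
$W{\left(n,x \right)} = n - \frac{n x}{80}$ ($W{\left(n,x \right)} = \frac{n}{-282 + 202} x + n = \frac{n}{-80} x + n = - \frac{n}{80} x + n = - \frac{n x}{80} + n = n - \frac{n x}{80}$)
$\frac{1}{W{\left(-314,S{\left(-17,3 \right)} \right)} + 92863} = \frac{1}{\frac{1}{80} \left(-314\right) \left(80 - \left(-17 - 15\right)\right) + 92863} = \frac{1}{\frac{1}{80} \left(-314\right) \left(80 - -32\right) + 92863} = \frac{1}{\frac{1}{80} \left(-314\right) \left(80 + 32\right) + 92863} = \frac{1}{\frac{1}{80} \left(-314\right) 112 + 92863} = \frac{1}{- \frac{2198}{5} + 92863} = \frac{1}{\frac{462117}{5}} = \frac{5}{462117}$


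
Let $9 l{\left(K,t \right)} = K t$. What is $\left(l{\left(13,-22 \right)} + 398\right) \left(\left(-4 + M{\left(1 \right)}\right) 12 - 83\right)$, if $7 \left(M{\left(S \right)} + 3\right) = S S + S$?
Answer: $- \frac{3773920}{63} \approx -59904.0$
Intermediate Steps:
$M{\left(S \right)} = -3 + \frac{S}{7} + \frac{S^{2}}{7}$ ($M{\left(S \right)} = -3 + \frac{S S + S}{7} = -3 + \frac{S^{2} + S}{7} = -3 + \frac{S + S^{2}}{7} = -3 + \left(\frac{S}{7} + \frac{S^{2}}{7}\right) = -3 + \frac{S}{7} + \frac{S^{2}}{7}$)
$l{\left(K,t \right)} = \frac{K t}{9}$
$\left(l{\left(13,-22 \right)} + 398\right) \left(\left(-4 + M{\left(1 \right)}\right) 12 - 83\right) = \left(\frac{1}{9} \cdot 13 \left(-22\right) + 398\right) \left(\left(-4 + \left(-3 + \frac{1}{7} \cdot 1 + \frac{1^{2}}{7}\right)\right) 12 - 83\right) = \left(- \frac{286}{9} + 398\right) \left(\left(-4 + \left(-3 + \frac{1}{7} + \frac{1}{7} \cdot 1\right)\right) 12 - 83\right) = \frac{3296 \left(\left(-4 + \left(-3 + \frac{1}{7} + \frac{1}{7}\right)\right) 12 - 83\right)}{9} = \frac{3296 \left(\left(-4 - \frac{19}{7}\right) 12 - 83\right)}{9} = \frac{3296 \left(\left(- \frac{47}{7}\right) 12 - 83\right)}{9} = \frac{3296 \left(- \frac{564}{7} - 83\right)}{9} = \frac{3296}{9} \left(- \frac{1145}{7}\right) = - \frac{3773920}{63}$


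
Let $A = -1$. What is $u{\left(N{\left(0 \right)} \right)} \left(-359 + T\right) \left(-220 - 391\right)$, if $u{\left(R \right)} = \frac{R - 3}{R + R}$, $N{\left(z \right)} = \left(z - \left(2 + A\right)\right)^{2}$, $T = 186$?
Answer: $-105703$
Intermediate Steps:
$N{\left(z \right)} = \left(-1 + z\right)^{2}$ ($N{\left(z \right)} = \left(z - 1\right)^{2} = \left(-1 + z\right)^{2}$)
$u{\left(R \right)} = \frac{-3 + R}{2 R}$
$u{\left(N{\left(0 \right)} \right)} \left(-359 + T\right) \left(-220 - 391\right) = \frac{-3 + \left(-1 + 0\right)^{2}}{2 \left(-1 + 0\right)^{2}} \left(-359 + 186\right) \left(-220 - 391\right) = \frac{-3 + \left(-1\right)^{2}}{2 \left(-1\right)^{2}} \left(\left(-173\right) \left(-611\right)\right) = \frac{-3 + 1}{2 \cdot 1} \cdot 105703 = \frac{1}{2} \cdot 1 \left(-2\right) 105703 = \left(-1\right) 105703 = -105703$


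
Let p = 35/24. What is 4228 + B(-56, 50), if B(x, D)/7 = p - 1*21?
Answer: 98189/24 ≈ 4091.2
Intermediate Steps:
p = 35/24 (p = 35*(1/24) = 35/24 ≈ 1.4583)
B(x, D) = -3283/24 (B(x, D) = 7*(35/24 - 1*21) = 7*(35/24 - 21) = 7*(-469/24) = -3283/24)
4228 + B(-56, 50) = 4228 - 3283/24 = 98189/24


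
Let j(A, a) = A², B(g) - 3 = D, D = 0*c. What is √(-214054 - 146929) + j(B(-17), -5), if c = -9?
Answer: 9 + 7*I*√7367 ≈ 9.0 + 600.82*I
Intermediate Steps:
D = 0 (D = 0*(-9) = 0)
B(g) = 3 (B(g) = 3 + 0 = 3)
√(-214054 - 146929) + j(B(-17), -5) = √(-214054 - 146929) + 3² = √(-360983) + 9 = 7*I*√7367 + 9 = 9 + 7*I*√7367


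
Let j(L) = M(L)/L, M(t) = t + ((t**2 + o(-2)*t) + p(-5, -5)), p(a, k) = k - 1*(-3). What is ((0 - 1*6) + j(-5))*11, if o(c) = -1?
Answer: -583/5 ≈ -116.60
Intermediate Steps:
p(a, k) = 3 + k (p(a, k) = k + 3 = 3 + k)
M(t) = -2 + t**2 (M(t) = t + ((t**2 - t) + (3 - 5)) = t + ((t**2 - t) - 2) = t + (-2 + t**2 - t) = -2 + t**2)
j(L) = (-2 + L**2)/L
((0 - 1*6) + j(-5))*11 = ((0 - 1*6) + (-5 - 2/(-5)))*11 = ((0 - 6) + (-5 - 2*(-1/5)))*11 = (-6 + (-5 + 2/5))*11 = (-6 - 23/5)*11 = -53/5*11 = -583/5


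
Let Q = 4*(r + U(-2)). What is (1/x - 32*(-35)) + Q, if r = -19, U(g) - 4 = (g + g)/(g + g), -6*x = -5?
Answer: 5326/5 ≈ 1065.2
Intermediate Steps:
x = ⅚ (x = -⅙*(-5) = ⅚ ≈ 0.83333)
U(g) = 5 (U(g) = 4 + (g + g)/(g + g) = 4 + (2*g)/((2*g)) = 4 + (2*g)*(1/(2*g)) = 4 + 1 = 5)
Q = -56 (Q = 4*(-19 + 5) = 4*(-14) = -56)
(1/x - 32*(-35)) + Q = (1/(⅚) - 32*(-35)) - 56 = (6/5 + 1120) - 56 = 5606/5 - 56 = 5326/5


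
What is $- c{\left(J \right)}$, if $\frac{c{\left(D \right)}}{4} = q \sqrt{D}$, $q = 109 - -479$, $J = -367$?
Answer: $- 2352 i \sqrt{367} \approx - 45058.0 i$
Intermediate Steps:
$q = 588$ ($q = 109 + 479 = 588$)
$c{\left(D \right)} = 2352 \sqrt{D}$ ($c{\left(D \right)} = 4 \cdot 588 \sqrt{D} = 2352 \sqrt{D}$)
$- c{\left(J \right)} = - 2352 \sqrt{-367} = - 2352 i \sqrt{367}$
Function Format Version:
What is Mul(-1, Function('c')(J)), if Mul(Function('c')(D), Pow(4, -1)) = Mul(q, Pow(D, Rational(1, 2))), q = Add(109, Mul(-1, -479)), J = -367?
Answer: Mul(-2352, I, Pow(367, Rational(1, 2))) ≈ Mul(-45058., I)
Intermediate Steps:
q = 588 (q = Add(109, 479) = 588)
Function('c')(D) = Mul(2352, Pow(D, Rational(1, 2))) (Function('c')(D) = Mul(4, Mul(588, Pow(D, Rational(1, 2)))) = Mul(2352, Pow(D, Rational(1, 2))))
Mul(-1, Function('c')(J)) = Mul(-1, Mul(2352, Pow(-367, Rational(1, 2)))) = Mul(-1, Mul(2352, Mul(I, Pow(367, Rational(1, 2))))) = Mul(-1, Mul(2352, I, Pow(367, Rational(1, 2)))) = Mul(-2352, I, Pow(367, Rational(1, 2)))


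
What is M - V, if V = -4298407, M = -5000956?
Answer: -702549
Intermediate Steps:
M - V = -5000956 - 1*(-4298407) = -5000956 + 4298407 = -702549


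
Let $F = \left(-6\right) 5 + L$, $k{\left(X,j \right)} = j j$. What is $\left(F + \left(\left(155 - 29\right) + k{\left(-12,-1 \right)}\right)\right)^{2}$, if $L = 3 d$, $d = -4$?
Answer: $7225$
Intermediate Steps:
$L = -12$ ($L = 3 \left(-4\right) = -12$)
$k{\left(X,j \right)} = j^{2}$
$F = -42$ ($F = \left(-6\right) 5 - 12 = -30 - 12 = -42$)
$\left(F + \left(\left(155 - 29\right) + k{\left(-12,-1 \right)}\right)\right)^{2} = \left(-42 + \left(\left(155 - 29\right) + \left(-1\right)^{2}\right)\right)^{2} = \left(-42 + \left(126 + 1\right)\right)^{2} = \left(-42 + 127\right)^{2} = 85^{2} = 7225$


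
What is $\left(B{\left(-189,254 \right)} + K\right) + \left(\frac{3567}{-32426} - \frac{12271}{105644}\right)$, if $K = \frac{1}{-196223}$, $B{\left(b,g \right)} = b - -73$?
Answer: $- \frac{5580382826891457}{48013137926908} \approx -116.23$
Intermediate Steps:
$B{\left(b,g \right)} = 73 + b$ ($B{\left(b,g \right)} = b + 73 = 73 + b$)
$K = - \frac{1}{196223} \approx -5.0962 \cdot 10^{-6}$
$\left(B{\left(-189,254 \right)} + K\right) + \left(\frac{3567}{-32426} - \frac{12271}{105644}\right) = \left(\left(73 - 189\right) - \frac{1}{196223}\right) + \left(\frac{3567}{-32426} - \frac{12271}{105644}\right) = \left(-116 - \frac{1}{196223}\right) + \left(3567 \left(- \frac{1}{32426}\right) - \frac{1753}{15092}\right) = - \frac{22761869}{196223} - \frac{55337971}{244686596} = - \frac{5580382826891457}{48013137926908}$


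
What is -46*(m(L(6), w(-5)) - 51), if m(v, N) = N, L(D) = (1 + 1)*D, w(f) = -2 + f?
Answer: 2668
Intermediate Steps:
L(D) = 2*D
-46*(m(L(6), w(-5)) - 51) = -46*((-2 - 5) - 51) = -46*(-7 - 51) = -46*(-58) = 2668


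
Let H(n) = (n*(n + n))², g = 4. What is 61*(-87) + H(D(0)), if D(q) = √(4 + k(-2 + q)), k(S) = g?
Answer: -5051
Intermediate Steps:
k(S) = 4
D(q) = 2*√2 (D(q) = √(4 + 4) = √8 = 2*√2)
H(n) = 4*n⁴ (H(n) = (n*(2*n))² = (2*n²)² = 4*n⁴)
61*(-87) + H(D(0)) = 61*(-87) + 4*(2*√2)⁴ = -5307 + 4*64 = -5307 + 256 = -5051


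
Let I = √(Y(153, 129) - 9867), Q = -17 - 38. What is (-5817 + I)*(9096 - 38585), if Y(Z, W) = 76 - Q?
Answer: 171537513 - 58978*I*√2434 ≈ 1.7154e+8 - 2.9097e+6*I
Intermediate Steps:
Q = -55
Y(Z, W) = 131 (Y(Z, W) = 76 - 1*(-55) = 76 + 55 = 131)
I = 2*I*√2434 (I = √(131 - 9867) = √(-9736) = 2*I*√2434 ≈ 98.671*I)
(-5817 + I)*(9096 - 38585) = (-5817 + 2*I*√2434)*(9096 - 38585) = (-5817 + 2*I*√2434)*(-29489) = 171537513 - 58978*I*√2434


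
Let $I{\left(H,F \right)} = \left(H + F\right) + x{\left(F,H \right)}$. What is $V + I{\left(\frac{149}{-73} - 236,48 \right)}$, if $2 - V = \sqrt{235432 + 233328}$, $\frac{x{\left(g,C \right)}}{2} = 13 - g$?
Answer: $- \frac{18837}{73} - 2 \sqrt{117190} \approx -942.7$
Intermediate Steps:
$x{\left(g,C \right)} = 26 - 2 g$ ($x{\left(g,C \right)} = 2 \left(13 - g\right) = 26 - 2 g$)
$I{\left(H,F \right)} = 26 + H - F$ ($I{\left(H,F \right)} = \left(H + F\right) - \left(-26 + 2 F\right) = \left(F + H\right) - \left(-26 + 2 F\right) = 26 + H - F$)
$V = 2 - 2 \sqrt{117190}$ ($V = 2 - \sqrt{235432 + 233328} = 2 - \sqrt{468760} = 2 - 2 \sqrt{117190} \approx -682.66$)
$V + I{\left(\frac{149}{-73} - 236,48 \right)} = \left(2 - 2 \sqrt{117190}\right) + \left(26 + \left(\frac{149}{-73} - 236\right) - 48\right) = \left(2 - 2 \sqrt{117190}\right) + \left(26 + \left(149 \left(- \frac{1}{73}\right) - 236\right) - 48\right) = \left(2 - 2 \sqrt{117190}\right) - \frac{18983}{73} = - \frac{18837}{73} - 2 \sqrt{117190}$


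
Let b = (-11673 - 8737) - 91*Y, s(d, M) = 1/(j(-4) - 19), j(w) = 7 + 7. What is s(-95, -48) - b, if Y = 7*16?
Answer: 153009/5 ≈ 30602.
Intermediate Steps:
j(w) = 14
Y = 112
s(d, M) = -⅕ (s(d, M) = 1/(14 - 19) = 1/(-5) = -⅕)
b = -30602 (b = (-11673 - 8737) - 91*112 = -20410 - 10192 = -30602)
s(-95, -48) - b = -⅕ - 1*(-30602) = -⅕ + 30602 = 153009/5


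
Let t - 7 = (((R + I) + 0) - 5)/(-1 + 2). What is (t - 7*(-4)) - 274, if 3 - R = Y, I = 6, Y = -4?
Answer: -231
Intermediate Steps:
R = 7 (R = 3 - 1*(-4) = 3 + 4 = 7)
t = 15 (t = 7 + (((7 + 6) + 0) - 5)/(-1 + 2) = 7 + ((13 + 0) - 5)/1 = 7 + (13 - 5)*1 = 7 + 8*1 = 7 + 8 = 15)
(t - 7*(-4)) - 274 = (15 - 7*(-4)) - 274 = (15 + 28) - 274 = 43 - 274 = -231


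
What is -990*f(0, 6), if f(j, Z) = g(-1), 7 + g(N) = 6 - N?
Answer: 0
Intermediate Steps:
g(N) = -1 - N (g(N) = -7 + (6 - N) = -1 - N)
f(j, Z) = 0 (f(j, Z) = -1 - 1*(-1) = -1 + 1 = 0)
-990*f(0, 6) = -990*0 = 0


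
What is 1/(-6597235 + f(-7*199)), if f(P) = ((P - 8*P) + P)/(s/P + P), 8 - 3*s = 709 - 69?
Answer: -5820715/38400659651107 ≈ -1.5158e-7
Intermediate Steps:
s = -632/3 (s = 8/3 - (709 - 69)/3 = 8/3 - ⅓*640 = 8/3 - 640/3 = -632/3 ≈ -210.67)
f(P) = -6*P/(P - 632/(3*P)) (f(P) = ((P - 8*P) + P)/(-632/(3*P) + P) = (-7*P + P)/(P - 632/(3*P)) = (-6*P)/(P - 632/(3*P)) = -6*P/(P - 632/(3*P)))
1/(-6597235 + f(-7*199)) = 1/(-6597235 - 18*(-7*199)²/(-632 + 3*(-7*199)²)) = 1/(-6597235 - 18*(-1393)²/(-632 + 3*(-1393)²)) = 1/(-6597235 - 18*1940449/(-632 + 3*1940449)) = 1/(-6597235 - 18*1940449/(-632 + 5821347)) = 1/(-6597235 - 18*1940449/5820715) = 1/(-6597235 - 18*1940449*1/5820715) = 1/(-6597235 - 34928082/5820715) = 1/(-38400659651107/5820715) = -5820715/38400659651107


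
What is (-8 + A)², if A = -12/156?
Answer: 11025/169 ≈ 65.237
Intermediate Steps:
A = -1/13 (A = -12*1/156 = -1/13 ≈ -0.076923)
(-8 + A)² = (-8 - 1/13)² = (-105/13)² = 11025/169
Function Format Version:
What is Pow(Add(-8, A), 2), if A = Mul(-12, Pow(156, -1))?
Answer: Rational(11025, 169) ≈ 65.237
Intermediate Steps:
A = Rational(-1, 13) (A = Mul(-12, Rational(1, 156)) = Rational(-1, 13) ≈ -0.076923)
Pow(Add(-8, A), 2) = Pow(Add(-8, Rational(-1, 13)), 2) = Pow(Rational(-105, 13), 2) = Rational(11025, 169)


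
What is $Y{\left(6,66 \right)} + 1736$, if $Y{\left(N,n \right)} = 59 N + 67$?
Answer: $2157$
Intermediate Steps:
$Y{\left(N,n \right)} = 67 + 59 N$
$Y{\left(6,66 \right)} + 1736 = \left(67 + 59 \cdot 6\right) + 1736 = \left(67 + 354\right) + 1736 = 421 + 1736 = 2157$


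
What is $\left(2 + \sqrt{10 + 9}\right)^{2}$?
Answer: $\left(2 + \sqrt{19}\right)^{2} \approx 40.436$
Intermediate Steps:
$\left(2 + \sqrt{10 + 9}\right)^{2} = \left(2 + \sqrt{19}\right)^{2}$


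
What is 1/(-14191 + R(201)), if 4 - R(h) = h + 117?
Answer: -1/14505 ≈ -6.8942e-5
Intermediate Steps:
R(h) = -113 - h (R(h) = 4 - (h + 117) = 4 - (117 + h) = 4 + (-117 - h) = -113 - h)
1/(-14191 + R(201)) = 1/(-14191 + (-113 - 1*201)) = 1/(-14191 + (-113 - 201)) = 1/(-14191 - 314) = 1/(-14505) = -1/14505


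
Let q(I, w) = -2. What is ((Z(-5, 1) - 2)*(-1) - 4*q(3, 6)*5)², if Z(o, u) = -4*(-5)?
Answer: 484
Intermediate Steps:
Z(o, u) = 20
((Z(-5, 1) - 2)*(-1) - 4*q(3, 6)*5)² = ((20 - 2)*(-1) - 4*(-2)*5)² = (18*(-1) + 8*5)² = (-18 + 40)² = 22² = 484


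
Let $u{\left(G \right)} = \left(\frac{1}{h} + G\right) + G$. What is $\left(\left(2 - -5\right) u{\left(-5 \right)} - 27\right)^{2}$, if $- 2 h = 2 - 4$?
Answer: $8100$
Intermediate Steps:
$h = 1$ ($h = - \frac{2 - 4}{2} = \left(- \frac{1}{2}\right) \left(-2\right) = 1$)
$u{\left(G \right)} = 1 + 2 G$ ($u{\left(G \right)} = \left(1^{-1} + G\right) + G = \left(1 + G\right) + G = 1 + 2 G$)
$\left(\left(2 - -5\right) u{\left(-5 \right)} - 27\right)^{2} = \left(\left(2 - -5\right) \left(1 + 2 \left(-5\right)\right) - 27\right)^{2} = \left(\left(2 + 5\right) \left(1 - 10\right) - 27\right)^{2} = \left(7 \left(-9\right) - 27\right)^{2} = \left(-63 - 27\right)^{2} = \left(-90\right)^{2} = 8100$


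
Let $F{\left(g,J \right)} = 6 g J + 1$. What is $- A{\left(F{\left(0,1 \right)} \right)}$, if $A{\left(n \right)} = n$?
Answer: $-1$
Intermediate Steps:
$F{\left(g,J \right)} = 1 + 6 J g$ ($F{\left(g,J \right)} = 6 J g + 1 = 1 + 6 J g$)
$- A{\left(F{\left(0,1 \right)} \right)} = - (1 + 6 \cdot 1 \cdot 0) = - (1 + 0) = \left(-1\right) 1 = -1$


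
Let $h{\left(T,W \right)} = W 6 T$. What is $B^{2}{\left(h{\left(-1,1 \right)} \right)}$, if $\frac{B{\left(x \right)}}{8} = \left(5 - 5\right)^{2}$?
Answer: $0$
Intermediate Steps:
$h{\left(T,W \right)} = 6 T W$ ($h{\left(T,W \right)} = 6 W T = 6 T W$)
$B{\left(x \right)} = 0$ ($B{\left(x \right)} = 8 \left(5 - 5\right)^{2} = 8 \cdot 0^{2} = 8 \cdot 0 = 0$)
$B^{2}{\left(h{\left(-1,1 \right)} \right)} = 0^{2} = 0$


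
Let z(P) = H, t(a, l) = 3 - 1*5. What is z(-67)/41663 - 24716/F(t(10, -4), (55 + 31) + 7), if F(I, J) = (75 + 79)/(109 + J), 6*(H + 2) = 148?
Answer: -312012035288/9624153 ≈ -32420.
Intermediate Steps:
t(a, l) = -2 (t(a, l) = 3 - 5 = -2)
H = 68/3 (H = -2 + (1/6)*148 = -2 + 74/3 = 68/3 ≈ 22.667)
z(P) = 68/3
F(I, J) = 154/(109 + J)
z(-67)/41663 - 24716/F(t(10, -4), (55 + 31) + 7) = (68/3)/41663 - (1433528/77 + 12358*(55 + 31)/77) = (68/3)*(1/41663) - 24716/(154/(109 + (86 + 7))) = 68/124989 - 24716/(154/(109 + 93)) = 68/124989 - 24716/(154/202) = 68/124989 - 24716/(154*(1/202)) = 68/124989 - 24716/77/101 = 68/124989 - 24716*101/77 = 68/124989 - 2496316/77 = -312012035288/9624153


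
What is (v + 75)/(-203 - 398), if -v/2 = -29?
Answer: -133/601 ≈ -0.22130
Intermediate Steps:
v = 58 (v = -2*(-29) = 58)
(v + 75)/(-203 - 398) = (58 + 75)/(-203 - 398) = 133/(-601) = 133*(-1/601) = -133/601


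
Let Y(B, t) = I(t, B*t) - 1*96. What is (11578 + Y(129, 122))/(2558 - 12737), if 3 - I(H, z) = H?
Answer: -11363/10179 ≈ -1.1163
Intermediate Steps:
I(H, z) = 3 - H
Y(B, t) = -93 - t (Y(B, t) = (3 - t) - 1*96 = (3 - t) - 96 = -93 - t)
(11578 + Y(129, 122))/(2558 - 12737) = (11578 + (-93 - 1*122))/(2558 - 12737) = (11578 + (-93 - 122))/(-10179) = (11578 - 215)*(-1/10179) = 11363*(-1/10179) = -11363/10179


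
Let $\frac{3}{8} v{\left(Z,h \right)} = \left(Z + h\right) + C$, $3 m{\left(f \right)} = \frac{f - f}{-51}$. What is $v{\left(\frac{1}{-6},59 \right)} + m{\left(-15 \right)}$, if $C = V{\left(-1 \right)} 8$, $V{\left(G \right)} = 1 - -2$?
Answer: $\frac{1988}{9} \approx 220.89$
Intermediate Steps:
$V{\left(G \right)} = 3$ ($V{\left(G \right)} = 1 + 2 = 3$)
$C = 24$ ($C = 3 \cdot 8 = 24$)
$m{\left(f \right)} = 0$ ($m{\left(f \right)} = \frac{\left(f - f\right) \frac{1}{-51}}{3} = \frac{0 \left(- \frac{1}{51}\right)}{3} = \frac{1}{3} \cdot 0 = 0$)
$v{\left(Z,h \right)} = 64 + \frac{8 Z}{3} + \frac{8 h}{3}$ ($v{\left(Z,h \right)} = \frac{8 \left(\left(Z + h\right) + 24\right)}{3} = \frac{8 \left(24 + Z + h\right)}{3} = 64 + \frac{8 Z}{3} + \frac{8 h}{3}$)
$v{\left(\frac{1}{-6},59 \right)} + m{\left(-15 \right)} = \left(64 + \frac{8}{3 \left(-6\right)} + \frac{8}{3} \cdot 59\right) + 0 = \left(64 + \frac{8}{3} \left(- \frac{1}{6}\right) + \frac{472}{3}\right) + 0 = \left(64 - \frac{4}{9} + \frac{472}{3}\right) + 0 = \frac{1988}{9} + 0 = \frac{1988}{9}$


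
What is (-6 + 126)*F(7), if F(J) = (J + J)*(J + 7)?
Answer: 23520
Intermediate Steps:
F(J) = 2*J*(7 + J) (F(J) = (2*J)*(7 + J) = 2*J*(7 + J))
(-6 + 126)*F(7) = (-6 + 126)*(2*7*(7 + 7)) = 120*(2*7*14) = 120*196 = 23520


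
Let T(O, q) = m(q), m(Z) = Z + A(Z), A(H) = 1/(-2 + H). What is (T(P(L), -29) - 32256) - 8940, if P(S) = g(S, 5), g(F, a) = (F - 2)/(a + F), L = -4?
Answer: -1277976/31 ≈ -41225.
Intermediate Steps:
g(F, a) = (-2 + F)/(F + a)
P(S) = (-2 + S)/(5 + S) (P(S) = (-2 + S)/(S + 5) = (-2 + S)/(5 + S))
m(Z) = Z + 1/(-2 + Z)
T(O, q) = (1 + q*(-2 + q))/(-2 + q)
(T(P(L), -29) - 32256) - 8940 = ((1 - 29*(-2 - 29))/(-2 - 29) - 32256) - 8940 = ((1 - 29*(-31))/(-31) - 32256) - 8940 = (-(1 + 899)/31 - 32256) - 8940 = (-1/31*900 - 32256) - 8940 = (-900/31 - 32256) - 8940 = -1000836/31 - 8940 = -1277976/31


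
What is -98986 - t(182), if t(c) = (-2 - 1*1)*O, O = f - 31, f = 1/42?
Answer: -1387105/14 ≈ -99079.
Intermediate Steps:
f = 1/42 ≈ 0.023810
O = -1301/42 (O = 1/42 - 31 = -1301/42 ≈ -30.976)
t(c) = 1301/14 (t(c) = (-2 - 1*1)*(-1301/42) = (-2 - 1)*(-1301/42) = -3*(-1301/42) = 1301/14)
-98986 - t(182) = -98986 - 1*1301/14 = -98986 - 1301/14 = -1387105/14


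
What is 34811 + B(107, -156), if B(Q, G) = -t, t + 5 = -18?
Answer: 34834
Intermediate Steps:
t = -23 (t = -5 - 18 = -23)
B(Q, G) = 23 (B(Q, G) = -1*(-23) = 23)
34811 + B(107, -156) = 34811 + 23 = 34834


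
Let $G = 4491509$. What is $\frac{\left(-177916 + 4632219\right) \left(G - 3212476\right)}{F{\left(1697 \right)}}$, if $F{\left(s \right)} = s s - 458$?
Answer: $\frac{5697200528999}{2879351} \approx 1.9786 \cdot 10^{6}$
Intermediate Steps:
$F{\left(s \right)} = -458 + s^{2}$ ($F{\left(s \right)} = s^{2} - 458 = -458 + s^{2}$)
$\frac{\left(-177916 + 4632219\right) \left(G - 3212476\right)}{F{\left(1697 \right)}} = \frac{\left(-177916 + 4632219\right) \left(4491509 - 3212476\right)}{-458 + 1697^{2}} = \frac{4454303 \cdot 1279033}{-458 + 2879809} = \frac{5697200528999}{2879351}$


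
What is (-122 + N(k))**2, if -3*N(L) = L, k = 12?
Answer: 15876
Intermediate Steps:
N(L) = -L/3
(-122 + N(k))**2 = (-122 - 1/3*12)**2 = (-122 - 4)**2 = (-126)**2 = 15876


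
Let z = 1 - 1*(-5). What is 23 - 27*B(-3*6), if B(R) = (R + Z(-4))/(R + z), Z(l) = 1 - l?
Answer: -25/4 ≈ -6.2500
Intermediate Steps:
z = 6 (z = 1 + 5 = 6)
B(R) = (5 + R)/(6 + R) (B(R) = (R + (1 - 1*(-4)))/(R + 6) = (R + (1 + 4))/(6 + R) = (R + 5)/(6 + R) = (5 + R)/(6 + R))
23 - 27*B(-3*6) = 23 - 27*(5 - 3*6)/(6 - 3*6) = 23 - 27*(5 - 18)/(6 - 18) = 23 - 27*(-13)/(-12) = 23 - (-9)*(-13)/4 = 23 - 27*13/12 = 23 - 117/4 = -25/4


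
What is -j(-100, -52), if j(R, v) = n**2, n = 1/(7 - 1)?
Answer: -1/36 ≈ -0.027778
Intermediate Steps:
n = 1/6 ≈ 0.16667
j(R, v) = 1/36 (j(R, v) = (1/6)**2 = 1/36)
-j(-100, -52) = -1*1/36 = -1/36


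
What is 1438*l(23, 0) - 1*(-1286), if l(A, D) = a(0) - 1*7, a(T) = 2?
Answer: -5904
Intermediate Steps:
l(A, D) = -5 (l(A, D) = 2 - 1*7 = 2 - 7 = -5)
1438*l(23, 0) - 1*(-1286) = 1438*(-5) - 1*(-1286) = -7190 + 1286 = -5904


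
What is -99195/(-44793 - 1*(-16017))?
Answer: 33065/9592 ≈ 3.4471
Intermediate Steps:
-99195/(-44793 - 1*(-16017)) = -99195/(-44793 + 16017) = -99195/(-28776) = -99195*(-1/28776) = 33065/9592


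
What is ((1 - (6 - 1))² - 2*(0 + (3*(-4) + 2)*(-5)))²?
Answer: 7056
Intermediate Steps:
((1 - (6 - 1))² - 2*(0 + (3*(-4) + 2)*(-5)))² = ((1 - 1*5)² - 2*(0 + (-12 + 2)*(-5)))² = ((1 - 5)² - 2*(0 - 10*(-5)))² = ((-4)² - 2*(0 + 50))² = (16 - 2*50)² = (16 - 100)² = (-84)² = 7056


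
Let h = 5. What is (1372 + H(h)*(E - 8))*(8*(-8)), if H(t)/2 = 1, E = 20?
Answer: -89344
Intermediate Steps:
H(t) = 2 (H(t) = 2*1 = 2)
(1372 + H(h)*(E - 8))*(8*(-8)) = (1372 + 2*(20 - 8))*(8*(-8)) = (1372 + 2*12)*(-64) = (1372 + 24)*(-64) = 1396*(-64) = -89344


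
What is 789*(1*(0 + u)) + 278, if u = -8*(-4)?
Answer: 25526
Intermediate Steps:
u = 32
789*(1*(0 + u)) + 278 = 789*(1*(0 + 32)) + 278 = 789*(1*32) + 278 = 789*32 + 278 = 25248 + 278 = 25526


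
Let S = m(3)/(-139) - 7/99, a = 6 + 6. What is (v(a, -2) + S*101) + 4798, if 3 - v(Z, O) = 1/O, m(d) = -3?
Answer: 132010331/27522 ≈ 4796.5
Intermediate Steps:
a = 12
v(Z, O) = 3 - 1/O
S = -676/13761 (S = -3/(-139) - 7/99 = -3*(-1/139) - 7*1/99 = 3/139 - 7/99 = -676/13761 ≈ -0.049124)
(v(a, -2) + S*101) + 4798 = ((3 - 1/(-2)) - 676/13761*101) + 4798 = ((3 - 1*(-½)) - 68276/13761) + 4798 = ((3 + ½) - 68276/13761) + 4798 = (7/2 - 68276/13761) + 4798 = -40225/27522 + 4798 = 132010331/27522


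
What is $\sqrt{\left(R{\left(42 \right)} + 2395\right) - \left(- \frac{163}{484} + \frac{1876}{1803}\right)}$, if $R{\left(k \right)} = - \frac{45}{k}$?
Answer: $\frac{5 \sqrt{7380340381869}}{277662} \approx 48.921$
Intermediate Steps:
$\sqrt{\left(R{\left(42 \right)} + 2395\right) - \left(- \frac{163}{484} + \frac{1876}{1803}\right)} = \sqrt{\left(- \frac{45}{42} + 2395\right) - \left(- \frac{163}{484} + \frac{1876}{1803}\right)} = \sqrt{\left(\left(-45\right) \frac{1}{42} + 2395\right) - \frac{614095}{872652}} = \sqrt{\left(- \frac{15}{14} + 2395\right) + \left(\frac{163}{484} - \frac{1876}{1803}\right)} = \sqrt{\frac{33515}{14} - \frac{614095}{872652}} = \sqrt{\frac{14619167225}{6108564}} = \frac{5 \sqrt{7380340381869}}{277662}$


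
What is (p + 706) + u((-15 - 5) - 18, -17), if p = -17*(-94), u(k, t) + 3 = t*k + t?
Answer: 2930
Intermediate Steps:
u(k, t) = -3 + t + k*t (u(k, t) = -3 + (t*k + t) = -3 + (k*t + t) = -3 + (t + k*t) = -3 + t + k*t)
p = 1598
(p + 706) + u((-15 - 5) - 18, -17) = (1598 + 706) + (-3 - 17 + ((-15 - 5) - 18)*(-17)) = 2304 + (-3 - 17 + (-20 - 18)*(-17)) = 2304 + (-3 - 17 - 38*(-17)) = 2304 + (-3 - 17 + 646) = 2304 + 626 = 2930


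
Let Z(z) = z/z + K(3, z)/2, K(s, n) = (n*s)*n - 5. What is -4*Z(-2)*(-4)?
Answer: 72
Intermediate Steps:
K(s, n) = -5 + s*n² (K(s, n) = s*n² - 5 = -5 + s*n²)
Z(z) = -3/2 + 3*z²/2 (Z(z) = z/z + (-5 + 3*z²)/2 = 1 + (-5 + 3*z²)*(½) = 1 + (-5/2 + 3*z²/2) = -3/2 + 3*z²/2)
-4*Z(-2)*(-4) = -4*(-3/2 + (3/2)*(-2)²)*(-4) = -4*(-3/2 + (3/2)*4)*(-4) = -4*(-3/2 + 6)*(-4) = -4*9/2*(-4) = -18*(-4) = 72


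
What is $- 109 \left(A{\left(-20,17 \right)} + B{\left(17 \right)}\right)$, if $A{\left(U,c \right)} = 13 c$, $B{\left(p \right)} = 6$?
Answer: $-24743$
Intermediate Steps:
$- 109 \left(A{\left(-20,17 \right)} + B{\left(17 \right)}\right) = - 109 \left(13 \cdot 17 + 6\right) = - 109 \left(221 + 6\right) = \left(-109\right) 227 = -24743$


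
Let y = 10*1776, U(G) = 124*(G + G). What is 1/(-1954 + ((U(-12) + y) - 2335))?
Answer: 1/10495 ≈ 9.5283e-5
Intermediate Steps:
U(G) = 248*G (U(G) = 124*(2*G) = 248*G)
y = 17760
1/(-1954 + ((U(-12) + y) - 2335)) = 1/(-1954 + ((248*(-12) + 17760) - 2335)) = 1/(-1954 + ((-2976 + 17760) - 2335)) = 1/(-1954 + (14784 - 2335)) = 1/(-1954 + 12449) = 1/10495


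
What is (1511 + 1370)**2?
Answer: 8300161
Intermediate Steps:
(1511 + 1370)**2 = 2881**2 = 8300161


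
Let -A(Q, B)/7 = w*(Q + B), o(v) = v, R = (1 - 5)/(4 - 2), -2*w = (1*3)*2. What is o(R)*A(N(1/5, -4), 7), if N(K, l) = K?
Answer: -1512/5 ≈ -302.40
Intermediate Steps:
w = -3 (w = -1*3*2/2 = -3*2/2 = -½*6 = -3)
R = -2 (R = -4/2 = -4*½ = -2)
A(Q, B) = 21*B + 21*Q (A(Q, B) = -(-21)*(Q + B) = -(-21)*(B + Q) = -7*(-3*B - 3*Q) = 21*B + 21*Q)
o(R)*A(N(1/5, -4), 7) = -2*(21*7 + 21/5) = -2*(147 + 21*(⅕)) = -2*(147 + 21/5) = -2*756/5 = -1512/5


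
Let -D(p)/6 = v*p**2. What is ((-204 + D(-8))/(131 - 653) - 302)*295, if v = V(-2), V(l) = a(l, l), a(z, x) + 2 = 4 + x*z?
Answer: -7627520/87 ≈ -87673.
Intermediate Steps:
a(z, x) = 2 + x*z (a(z, x) = -2 + (4 + x*z) = 2 + x*z)
V(l) = 2 + l**2 (V(l) = 2 + l*l = 2 + l**2)
v = 6 (v = 2 + (-2)**2 = 2 + 4 = 6)
D(p) = -36*p**2
((-204 + D(-8))/(131 - 653) - 302)*295 = ((-204 - 36*(-8)**2)/(131 - 653) - 302)*295 = ((-204 - 36*64)/(-522) - 302)*295 = ((-204 - 2304)*(-1/522) - 302)*295 = (-2508*(-1/522) - 302)*295 = (418/87 - 302)*295 = -25856/87*295 = -7627520/87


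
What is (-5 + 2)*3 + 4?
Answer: -5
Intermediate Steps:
(-5 + 2)*3 + 4 = -3*3 + 4 = -9 + 4 = -5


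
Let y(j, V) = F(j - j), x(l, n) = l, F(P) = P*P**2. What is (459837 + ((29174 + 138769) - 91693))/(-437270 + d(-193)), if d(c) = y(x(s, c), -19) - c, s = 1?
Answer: -536087/437077 ≈ -1.2265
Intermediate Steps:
F(P) = P**3
y(j, V) = 0 (y(j, V) = (j - j)**3 = 0**3 = 0)
d(c) = -c (d(c) = 0 - c = -c)
(459837 + ((29174 + 138769) - 91693))/(-437270 + d(-193)) = (459837 + ((29174 + 138769) - 91693))/(-437270 - 1*(-193)) = (459837 + (167943 - 91693))/(-437270 + 193) = (459837 + 76250)/(-437077) = 536087*(-1/437077) = -536087/437077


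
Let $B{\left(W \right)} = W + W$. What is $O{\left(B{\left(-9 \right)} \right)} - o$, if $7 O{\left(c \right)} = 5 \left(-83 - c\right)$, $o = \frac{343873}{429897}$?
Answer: $- \frac{142123636}{3009279} \approx -47.228$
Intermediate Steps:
$B{\left(W \right)} = 2 W$
$o = \frac{343873}{429897}$ ($o = 343873 \cdot \frac{1}{429897} = \frac{343873}{429897} \approx 0.7999$)
$O{\left(c \right)} = - \frac{415}{7} - \frac{5 c}{7}$ ($O{\left(c \right)} = \frac{5 \left(-83 - c\right)}{7} = \frac{-415 - 5 c}{7} = - \frac{415}{7} - \frac{5 c}{7}$)
$O{\left(B{\left(-9 \right)} \right)} - o = \left(- \frac{415}{7} - \frac{5 \cdot 2 \left(-9\right)}{7}\right) - \frac{343873}{429897} = \left(- \frac{415}{7} - - \frac{90}{7}\right) - \frac{343873}{429897} = \left(- \frac{415}{7} + \frac{90}{7}\right) - \frac{343873}{429897} = - \frac{325}{7} - \frac{343873}{429897} = - \frac{142123636}{3009279}$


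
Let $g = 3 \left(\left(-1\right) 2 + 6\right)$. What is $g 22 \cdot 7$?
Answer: $1848$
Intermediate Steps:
$g = 12$ ($g = 3 \left(-2 + 6\right) = 3 \cdot 4 = 12$)
$g 22 \cdot 7 = 12 \cdot 22 \cdot 7 = 264 \cdot 7 = 1848$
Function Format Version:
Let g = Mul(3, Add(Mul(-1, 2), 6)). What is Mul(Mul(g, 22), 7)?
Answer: 1848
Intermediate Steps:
g = 12 (g = Mul(3, Add(-2, 6)) = Mul(3, 4) = 12)
Mul(Mul(g, 22), 7) = Mul(Mul(12, 22), 7) = Mul(264, 7) = 1848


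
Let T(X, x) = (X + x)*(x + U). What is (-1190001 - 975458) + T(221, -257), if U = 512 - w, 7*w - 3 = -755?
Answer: -15249545/7 ≈ -2.1785e+6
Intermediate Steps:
w = -752/7 (w = 3/7 + (⅐)*(-755) = 3/7 - 755/7 = -752/7 ≈ -107.43)
U = 4336/7 (U = 512 - 1*(-752/7) = 512 + 752/7 = 4336/7 ≈ 619.43)
T(X, x) = (4336/7 + x)*(X + x) (T(X, x) = (X + x)*(x + 4336/7) = (X + x)*(4336/7 + x) = (4336/7 + x)*(X + x))
(-1190001 - 975458) + T(221, -257) = (-1190001 - 975458) + ((-257)² + (4336/7)*221 + (4336/7)*(-257) + 221*(-257)) = -2165459 + (66049 + 958256/7 - 1114352/7 - 56797) = -2165459 - 91332/7 = -15249545/7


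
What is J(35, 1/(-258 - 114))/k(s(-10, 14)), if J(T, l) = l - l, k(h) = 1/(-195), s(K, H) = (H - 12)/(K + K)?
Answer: 0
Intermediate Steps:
s(K, H) = (-12 + H)/(2*K) (s(K, H) = (-12 + H)/((2*K)) = (-12 + H)*(1/(2*K)) = (-12 + H)/(2*K))
k(h) = -1/195
J(T, l) = 0
J(35, 1/(-258 - 114))/k(s(-10, 14)) = 0/(-1/195) = 0*(-195) = 0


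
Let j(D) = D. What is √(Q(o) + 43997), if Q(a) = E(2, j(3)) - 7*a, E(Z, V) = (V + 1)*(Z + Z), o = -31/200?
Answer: √17605634/20 ≈ 209.80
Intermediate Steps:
o = -31/200 (o = -31*1/200 = -31/200 ≈ -0.15500)
E(Z, V) = 2*Z*(1 + V) (E(Z, V) = (1 + V)*(2*Z) = 2*Z*(1 + V))
Q(a) = 16 - 7*a (Q(a) = 2*2*(1 + 3) - 7*a = 2*2*4 - 7*a = 16 - 7*a)
√(Q(o) + 43997) = √((16 - 7*(-31/200)) + 43997) = √((16 + 217/200) + 43997) = √(3417/200 + 43997) = √(8802817/200) = √17605634/20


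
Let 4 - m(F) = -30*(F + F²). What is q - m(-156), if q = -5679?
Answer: -731083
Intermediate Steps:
m(F) = 4 + 30*F + 30*F² (m(F) = 4 - (-30)*(F + F²) = 4 - (-30*F - 30*F²) = 4 + (30*F + 30*F²) = 4 + 30*F + 30*F²)
q - m(-156) = -5679 - (4 + 30*(-156) + 30*(-156)²) = -5679 - (4 - 4680 + 30*24336) = -5679 - (4 - 4680 + 730080) = -5679 - 1*725404 = -5679 - 725404 = -731083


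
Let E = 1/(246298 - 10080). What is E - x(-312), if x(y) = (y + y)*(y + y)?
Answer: -91977619967/236218 ≈ -3.8938e+5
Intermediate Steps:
x(y) = 4*y² (x(y) = (2*y)*(2*y) = 4*y²)
E = 1/236218 ≈ 4.2334e-6
E - x(-312) = 1/236218 - 4*(-312)² = 1/236218 - 4*97344 = 1/236218 - 1*389376 = 1/236218 - 389376 = -91977619967/236218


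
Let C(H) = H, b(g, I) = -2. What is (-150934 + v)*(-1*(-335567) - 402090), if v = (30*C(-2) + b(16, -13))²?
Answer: 9784868070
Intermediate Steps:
v = 3844 (v = (30*(-2) - 2)² = (-60 - 2)² = (-62)² = 3844)
(-150934 + v)*(-1*(-335567) - 402090) = (-150934 + 3844)*(-1*(-335567) - 402090) = -147090*(335567 - 402090) = -147090*(-66523) = 9784868070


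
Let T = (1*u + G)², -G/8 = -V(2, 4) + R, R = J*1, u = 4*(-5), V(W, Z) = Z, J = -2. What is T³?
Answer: 481890304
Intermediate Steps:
u = -20
R = -2 (R = -2*1 = -2)
G = 48 (G = -8*(-1*4 - 2) = -8*(-4 - 2) = -8*(-6) = 48)
T = 784 (T = (1*(-20) + 48)² = (-20 + 48)² = 28² = 784)
T³ = 784³ = 481890304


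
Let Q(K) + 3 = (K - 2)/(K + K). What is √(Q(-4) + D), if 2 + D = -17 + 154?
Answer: 3*√59/2 ≈ 11.522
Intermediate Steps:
D = 135 (D = -2 + (-17 + 154) = -2 + 137 = 135)
Q(K) = -3 + (-2 + K)/(2*K) (Q(K) = -3 + (K - 2)/(K + K) = -3 + (-2 + K)/((2*K)) = -3 + (-2 + K)*(1/(2*K)) = -3 + (-2 + K)/(2*K))
√(Q(-4) + D) = √((-5/2 - 1/(-4)) + 135) = √((-5/2 - 1*(-¼)) + 135) = √((-5/2 + ¼) + 135) = √(-9/4 + 135) = √(531/4) = 3*√59/2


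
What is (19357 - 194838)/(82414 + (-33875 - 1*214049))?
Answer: 175481/165510 ≈ 1.0602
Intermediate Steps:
(19357 - 194838)/(82414 + (-33875 - 1*214049)) = -175481/(82414 + (-33875 - 214049)) = -175481/(82414 - 247924) = -175481/(-165510) = -175481*(-1/165510) = 175481/165510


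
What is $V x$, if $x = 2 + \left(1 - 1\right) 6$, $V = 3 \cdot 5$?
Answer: $30$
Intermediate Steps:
$V = 15$
$x = 2$ ($x = 2 + \left(1 - 1\right) 6 = 2 + 0 \cdot 6 = 2 + 0 = 2$)
$V x = 15 \cdot 2 = 30$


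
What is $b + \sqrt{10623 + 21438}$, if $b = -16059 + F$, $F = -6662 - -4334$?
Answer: $-18387 + \sqrt{32061} \approx -18208.0$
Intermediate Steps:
$F = -2328$ ($F = -6662 + 4334 = -2328$)
$b = -18387$ ($b = -16059 - 2328 = -18387$)
$b + \sqrt{10623 + 21438} = -18387 + \sqrt{10623 + 21438} = -18387 + \sqrt{32061}$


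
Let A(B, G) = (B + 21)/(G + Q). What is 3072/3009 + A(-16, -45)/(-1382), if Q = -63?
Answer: 152843159/149703768 ≈ 1.0210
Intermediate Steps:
A(B, G) = (21 + B)/(-63 + G) (A(B, G) = (B + 21)/(G - 63) = (21 + B)/(-63 + G))
3072/3009 + A(-16, -45)/(-1382) = 3072/3009 + ((21 - 16)/(-63 - 45))/(-1382) = 3072*(1/3009) + (5/(-108))*(-1/1382) = 1024/1003 - 1/108*5*(-1/1382) = 1024/1003 - 5/108*(-1/1382) = 1024/1003 + 5/149256 = 152843159/149703768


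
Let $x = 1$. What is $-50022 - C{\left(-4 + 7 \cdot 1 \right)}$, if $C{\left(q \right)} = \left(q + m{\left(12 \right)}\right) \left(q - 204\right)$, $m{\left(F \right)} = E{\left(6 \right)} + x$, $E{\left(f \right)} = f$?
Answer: $-48012$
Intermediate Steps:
$m{\left(F \right)} = 7$ ($m{\left(F \right)} = 6 + 1 = 7$)
$C{\left(q \right)} = \left(-204 + q\right) \left(7 + q\right)$ ($C{\left(q \right)} = \left(q + 7\right) \left(q - 204\right) = \left(7 + q\right) \left(-204 + q\right) = \left(-204 + q\right) \left(7 + q\right)$)
$-50022 - C{\left(-4 + 7 \cdot 1 \right)} = -50022 - \left(-1428 + \left(-4 + 7 \cdot 1\right)^{2} - 197 \left(-4 + 7 \cdot 1\right)\right) = -50022 - \left(-1428 + \left(-4 + 7\right)^{2} - 197 \left(-4 + 7\right)\right) = -50022 - \left(-1428 + 3^{2} - 591\right) = -50022 - \left(-1428 + 9 - 591\right) = -50022 - -2010 = -50022 + 2010 = -48012$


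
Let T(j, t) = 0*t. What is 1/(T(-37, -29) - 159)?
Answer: -1/159 ≈ -0.0062893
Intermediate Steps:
T(j, t) = 0
1/(T(-37, -29) - 159) = 1/(0 - 159) = 1/(-159) = -1/159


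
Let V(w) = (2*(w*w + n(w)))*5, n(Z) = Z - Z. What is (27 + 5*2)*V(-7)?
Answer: 18130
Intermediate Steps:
n(Z) = 0
V(w) = 10*w² (V(w) = (2*(w*w + 0))*5 = (2*(w² + 0))*5 = (2*w²)*5 = 10*w²)
(27 + 5*2)*V(-7) = (27 + 5*2)*(10*(-7)²) = (27 + 10)*(10*49) = 37*490 = 18130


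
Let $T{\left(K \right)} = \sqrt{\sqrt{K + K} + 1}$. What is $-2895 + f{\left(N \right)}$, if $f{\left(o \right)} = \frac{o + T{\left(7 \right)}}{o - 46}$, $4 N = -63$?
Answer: $- \frac{715002}{247} - \frac{4 \sqrt{1 + \sqrt{14}}}{247} \approx -2894.8$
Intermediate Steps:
$N = - \frac{63}{4}$ ($N = \frac{1}{4} \left(-63\right) = - \frac{63}{4} \approx -15.75$)
$T{\left(K \right)} = \sqrt{1 + \sqrt{2} \sqrt{K}}$ ($T{\left(K \right)} = \sqrt{\sqrt{2 K} + 1} = \sqrt{\sqrt{2} \sqrt{K} + 1} = \sqrt{1 + \sqrt{2} \sqrt{K}}$)
$f{\left(o \right)} = \frac{o + \sqrt{1 + \sqrt{14}}}{-46 + o}$ ($f{\left(o \right)} = \frac{o + \sqrt{1 + \sqrt{2} \sqrt{7}}}{o - 46} = \frac{o + \sqrt{1 + \sqrt{14}}}{-46 + o}$)
$-2895 + f{\left(N \right)} = -2895 + \frac{- \frac{63}{4} + \sqrt{1 + \sqrt{14}}}{-46 - \frac{63}{4}} = -2895 + \frac{- \frac{63}{4} + \sqrt{1 + \sqrt{14}}}{- \frac{247}{4}} = -2895 - \frac{4 \left(- \frac{63}{4} + \sqrt{1 + \sqrt{14}}\right)}{247} = -2895 + \left(\frac{63}{247} - \frac{4 \sqrt{1 + \sqrt{14}}}{247}\right) = - \frac{715002}{247} - \frac{4 \sqrt{1 + \sqrt{14}}}{247}$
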